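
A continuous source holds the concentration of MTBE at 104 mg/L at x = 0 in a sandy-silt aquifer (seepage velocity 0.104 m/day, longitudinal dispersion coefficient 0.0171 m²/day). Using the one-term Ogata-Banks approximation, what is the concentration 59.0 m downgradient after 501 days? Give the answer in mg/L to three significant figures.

For a continuous step input, C/C₀ ≈ ½·erfc((x−vt)/(2√(Dt))).
vt = 0.104 × 501 = 52.104 m and 2√(Dt) = 2√(0.0171 × 501) = 5.854 m.
Argument (x−vt)/(2√(Dt)) = (59.0 − 52.104)/5.854 = 1.178; ½·erfc(1.178) = 0.04786.
C = 104 × 0.04786 = 4.98 mg/L.

4.98 mg/L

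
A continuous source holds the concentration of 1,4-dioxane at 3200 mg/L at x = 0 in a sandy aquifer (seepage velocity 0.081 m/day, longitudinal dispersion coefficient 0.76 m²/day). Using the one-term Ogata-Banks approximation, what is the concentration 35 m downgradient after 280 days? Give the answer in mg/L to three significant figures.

For a continuous step input, C/C₀ ≈ ½·erfc((x−vt)/(2√(Dt))).
vt = 0.081 × 280 = 22.68 m and 2√(Dt) = 2√(0.76 × 280) = 29.18 m.
Argument (x−vt)/(2√(Dt)) = (35 − 22.68)/29.18 = 0.4222; ½·erfc(0.4222) = 0.2752.
C = 3200 × 0.2752 = 881 mg/L.

881 mg/L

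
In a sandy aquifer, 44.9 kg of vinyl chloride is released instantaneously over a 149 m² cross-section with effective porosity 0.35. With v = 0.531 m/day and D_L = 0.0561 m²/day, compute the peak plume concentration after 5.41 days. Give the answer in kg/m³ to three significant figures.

The peak of an instantaneous 1D plume sits at x = vt; there the Gaussian factor is 1 and C_max = M/(n_e·A·√(4πDt)), where n_e·A is the pore area the mass is dissolved in.
√(4πDt) = √(4π × 0.0561 × 5.41) = 1.953 m, so C_max = 44.9/(0.35 × 149 × 1.953) = 0.441 kg/m³.

0.441 kg/m³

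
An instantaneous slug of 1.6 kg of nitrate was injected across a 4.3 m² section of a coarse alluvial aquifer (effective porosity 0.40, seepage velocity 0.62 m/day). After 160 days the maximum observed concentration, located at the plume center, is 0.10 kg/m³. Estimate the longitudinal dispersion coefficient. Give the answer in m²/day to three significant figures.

0.0430 m²/day

At the plume center C_max = M/(n_e·A·√(4πDt)), so D = M²/(4πt·(n_e·A·C_max)²).
n_e·A·C_max = 0.40 × 4.3 × 0.10 = 0.1720 kg/m.
D = 1.6²/(4π × 160 × 0.1720²) = 0.0430 m²/day.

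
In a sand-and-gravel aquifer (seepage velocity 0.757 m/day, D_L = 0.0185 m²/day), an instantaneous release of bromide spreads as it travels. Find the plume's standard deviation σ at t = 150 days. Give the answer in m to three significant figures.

Dispersive spreading gives a Gaussian with σ² = 2Dt; advection only shifts the center.
σ = √(2 × 0.0185 × 150) = 2.36 m.

2.36 m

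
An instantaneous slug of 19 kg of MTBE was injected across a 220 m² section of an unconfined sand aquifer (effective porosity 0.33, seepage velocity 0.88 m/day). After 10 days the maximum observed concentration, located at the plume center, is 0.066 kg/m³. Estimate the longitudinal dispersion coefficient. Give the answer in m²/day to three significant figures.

At the plume center C_max = M/(n_e·A·√(4πDt)), so D = M²/(4πt·(n_e·A·C_max)²).
n_e·A·C_max = 0.33 × 220 × 0.066 = 4.792 kg/m.
D = 19²/(4π × 10 × 4.792²) = 0.125 m²/day.

0.125 m²/day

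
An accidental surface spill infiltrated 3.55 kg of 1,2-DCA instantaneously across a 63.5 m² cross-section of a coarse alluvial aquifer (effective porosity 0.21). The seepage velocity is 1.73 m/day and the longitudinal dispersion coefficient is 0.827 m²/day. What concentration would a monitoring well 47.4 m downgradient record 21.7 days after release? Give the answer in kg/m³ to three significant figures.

0.00458 kg/m³

For an instantaneous plane source, C(x,t) = M/(n_e·A·√(4πDt)) · exp(−(x−vt)²/(4Dt)), with n_e·A the pore (flow) area.
Plume center vt = 1.73 × 21.7 = 37.541 m, so the well at 47.4 m is 9.859 m downgradient of the peak.
√(4πDt) = 15.02 m, giving peak height M/(n_e·A·√(4πDt)) = 3.55/(0.21 × 63.5 × 15.02) = 0.01772 kg/m³.
(x−vt)²/(4Dt) = (9.859)²/(4 × 0.827 × 21.7) = 1.354; exp(−1.354) = 0.2582.
C = 0.01772 × 0.2582 = 0.00458 kg/m³.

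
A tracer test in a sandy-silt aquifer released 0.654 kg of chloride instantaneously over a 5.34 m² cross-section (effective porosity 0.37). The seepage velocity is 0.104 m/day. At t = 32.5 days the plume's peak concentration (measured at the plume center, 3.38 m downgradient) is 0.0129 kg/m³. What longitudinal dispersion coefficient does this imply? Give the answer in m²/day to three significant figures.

1.61 m²/day

At the plume center C_max = M/(n_e·A·√(4πDt)), so D = M²/(4πt·(n_e·A·C_max)²).
n_e·A·C_max = 0.37 × 5.34 × 0.0129 = 0.02549 kg/m.
D = 0.654²/(4π × 32.5 × 0.02549²) = 1.61 m²/day.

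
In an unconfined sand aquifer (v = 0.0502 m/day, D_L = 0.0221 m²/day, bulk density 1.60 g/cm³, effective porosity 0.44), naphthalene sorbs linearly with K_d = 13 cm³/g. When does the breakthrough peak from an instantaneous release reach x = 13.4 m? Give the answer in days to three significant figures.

12500 days

Retardation factor R = 1 + ρ_b·K_d/n = 1 + 1.60 × 13/0.44 = 48.27.
Sorption retards both mechanisms: v_R = v/R = 0.001040 m/day, D_R = D/R = 0.0004578 m²/day.
Peak time from v_R²t² + 2D_R t − x² = 0: t = (√(D_R² + v_R²x²) − D_R)/v_R².
√(D_R² + v_R²x²) = √(0.0004578² + 0.001040² × 13.4²) = 0.01394; v_R² = 1.082e-06.
t = (0.01394 − 0.0004578)/1.082e-06 = 12500 days.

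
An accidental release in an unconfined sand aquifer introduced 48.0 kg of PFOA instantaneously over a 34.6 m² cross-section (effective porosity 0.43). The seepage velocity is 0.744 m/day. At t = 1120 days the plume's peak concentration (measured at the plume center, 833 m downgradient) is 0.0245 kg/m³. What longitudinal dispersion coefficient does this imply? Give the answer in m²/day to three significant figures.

1.23 m²/day

At the plume center C_max = M/(n_e·A·√(4πDt)), so D = M²/(4πt·(n_e·A·C_max)²).
n_e·A·C_max = 0.43 × 34.6 × 0.0245 = 0.3645 kg/m.
D = 48.0²/(4π × 1120 × 0.3645²) = 1.23 m²/day.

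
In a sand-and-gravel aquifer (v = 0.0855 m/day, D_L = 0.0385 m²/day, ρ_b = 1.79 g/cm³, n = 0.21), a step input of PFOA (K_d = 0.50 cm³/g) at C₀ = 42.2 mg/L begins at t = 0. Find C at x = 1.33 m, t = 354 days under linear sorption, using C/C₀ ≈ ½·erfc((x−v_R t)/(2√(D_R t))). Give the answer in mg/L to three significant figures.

Retardation factor R = 1 + ρ_b·K_d/n = 1 + 1.79 × 0.50/0.21 = 5.262.
Sorption retards both mechanisms: v_R = v/R = 0.01625 m/day, D_R = D/R = 0.007317 m²/day.
v_R·t = 0.01625 × 354 = 5.7525 m; 2√(D_R t) = 3.219 m; argument = (1.33 − 5.7525)/3.219 = -1.374.
C = C₀ × ½·erfc(-1.374) = 42.2 × 0.9740 = 41.1 mg/L.

41.1 mg/L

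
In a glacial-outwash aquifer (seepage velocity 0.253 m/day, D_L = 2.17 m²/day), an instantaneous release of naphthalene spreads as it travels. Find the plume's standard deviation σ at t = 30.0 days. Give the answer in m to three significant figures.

Dispersive spreading gives a Gaussian with σ² = 2Dt; advection only shifts the center.
σ = √(2 × 2.17 × 30.0) = 11.4 m.

11.4 m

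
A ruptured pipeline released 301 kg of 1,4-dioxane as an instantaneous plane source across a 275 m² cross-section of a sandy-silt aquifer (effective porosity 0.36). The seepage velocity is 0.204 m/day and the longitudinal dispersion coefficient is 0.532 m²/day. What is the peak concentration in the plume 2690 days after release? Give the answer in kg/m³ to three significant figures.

0.0227 kg/m³

The peak of an instantaneous 1D plume sits at x = vt; there the Gaussian factor is 1 and C_max = M/(n_e·A·√(4πDt)), where n_e·A is the pore area the mass is dissolved in.
√(4πDt) = √(4π × 0.532 × 2690) = 134.1 m, so C_max = 301/(0.36 × 275 × 134.1) = 0.0227 kg/m³.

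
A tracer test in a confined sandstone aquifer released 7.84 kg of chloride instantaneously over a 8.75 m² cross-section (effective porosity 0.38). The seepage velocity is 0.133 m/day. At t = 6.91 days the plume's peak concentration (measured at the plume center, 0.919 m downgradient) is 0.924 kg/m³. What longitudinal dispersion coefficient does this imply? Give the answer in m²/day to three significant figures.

0.0750 m²/day

At the plume center C_max = M/(n_e·A·√(4πDt)), so D = M²/(4πt·(n_e·A·C_max)²).
n_e·A·C_max = 0.38 × 8.75 × 0.924 = 3.072 kg/m.
D = 7.84²/(4π × 6.91 × 3.072²) = 0.0750 m²/day.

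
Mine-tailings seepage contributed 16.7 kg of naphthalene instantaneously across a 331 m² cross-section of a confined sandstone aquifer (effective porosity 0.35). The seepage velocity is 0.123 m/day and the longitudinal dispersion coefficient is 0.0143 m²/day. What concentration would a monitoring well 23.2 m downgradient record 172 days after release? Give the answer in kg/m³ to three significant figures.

For an instantaneous plane source, C(x,t) = M/(n_e·A·√(4πDt)) · exp(−(x−vt)²/(4Dt)), with n_e·A the pore (flow) area.
Plume center vt = 0.123 × 172 = 21.156 m, so the well at 23.2 m is 2.044 m downgradient of the peak.
√(4πDt) = 5.560 m, giving peak height M/(n_e·A·√(4πDt)) = 16.7/(0.35 × 331 × 5.560) = 0.02593 kg/m³.
(x−vt)²/(4Dt) = (2.044)²/(4 × 0.0143 × 172) = 0.4247; exp(−0.4247) = 0.6540.
C = 0.02593 × 0.6540 = 0.0170 kg/m³.

0.0170 kg/m³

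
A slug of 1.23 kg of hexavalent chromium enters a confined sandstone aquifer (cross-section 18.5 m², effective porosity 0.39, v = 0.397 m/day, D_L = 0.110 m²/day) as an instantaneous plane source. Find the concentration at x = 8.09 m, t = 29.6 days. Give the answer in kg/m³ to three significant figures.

For an instantaneous plane source, C(x,t) = M/(n_e·A·√(4πDt)) · exp(−(x−vt)²/(4Dt)), with n_e·A the pore (flow) area.
Plume center vt = 0.397 × 29.6 = 11.7512 m, so the well at 8.09 m is 3.6612 m upgradient of the peak.
√(4πDt) = 6.397 m, giving peak height M/(n_e·A·√(4πDt)) = 1.23/(0.39 × 18.5 × 6.397) = 0.02665 kg/m³.
(x−vt)²/(4Dt) = (-3.6612)²/(4 × 0.110 × 29.6) = 1.029; exp(−1.029) = 0.3574.
C = 0.02665 × 0.3574 = 0.00952 kg/m³.

0.00952 kg/m³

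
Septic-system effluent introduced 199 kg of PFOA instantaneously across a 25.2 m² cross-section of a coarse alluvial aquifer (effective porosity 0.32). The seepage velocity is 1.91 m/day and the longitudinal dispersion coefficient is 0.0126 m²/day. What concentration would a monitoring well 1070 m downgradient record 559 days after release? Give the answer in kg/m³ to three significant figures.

2.17 kg/m³

For an instantaneous plane source, C(x,t) = M/(n_e·A·√(4πDt)) · exp(−(x−vt)²/(4Dt)), with n_e·A the pore (flow) area.
Plume center vt = 1.91 × 559 = 1067.69 m, so the well at 1070 m is 2.31 m downgradient of the peak.
√(4πDt) = 9.408 m, giving peak height M/(n_e·A·√(4πDt)) = 199/(0.32 × 25.2 × 9.408) = 2.623 kg/m³.
(x−vt)²/(4Dt) = (2.31)²/(4 × 0.0126 × 559) = 0.1894; exp(−0.1894) = 0.8275.
C = 2.623 × 0.8275 = 2.17 kg/m³.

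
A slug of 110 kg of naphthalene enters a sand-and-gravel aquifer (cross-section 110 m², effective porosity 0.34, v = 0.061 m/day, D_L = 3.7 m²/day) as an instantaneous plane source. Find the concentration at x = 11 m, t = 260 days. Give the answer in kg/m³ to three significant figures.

For an instantaneous plane source, C(x,t) = M/(n_e·A·√(4πDt)) · exp(−(x−vt)²/(4Dt)), with n_e·A the pore (flow) area.
Plume center vt = 0.061 × 260 = 15.86 m, so the well at 11 m is 4.86 m upgradient of the peak.
√(4πDt) = 109.9 m, giving peak height M/(n_e·A·√(4πDt)) = 110/(0.34 × 110 × 109.9) = 0.02676 kg/m³.
(x−vt)²/(4Dt) = (-4.86)²/(4 × 3.7 × 260) = 0.006138; exp(−0.006138) = 0.9939.
C = 0.02676 × 0.9939 = 0.0266 kg/m³.

0.0266 kg/m³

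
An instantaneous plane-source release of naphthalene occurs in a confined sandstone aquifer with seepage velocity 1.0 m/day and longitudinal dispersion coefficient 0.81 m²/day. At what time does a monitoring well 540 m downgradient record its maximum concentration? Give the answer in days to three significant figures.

539 days

For the 1D instantaneous-source solution, setting ∂C/∂t = 0 at fixed x gives v²t² + 2Dt − x² = 0, so t = (√(D² + v²x²) − D)/v².
√(D² + v²x²) = √(0.81² + 1.0² × 540²) = 540.0; v² = 1.
t = (540.0 − 0.81)/1 = 539 days (vs. the pure-advection estimate x/v = 540 d).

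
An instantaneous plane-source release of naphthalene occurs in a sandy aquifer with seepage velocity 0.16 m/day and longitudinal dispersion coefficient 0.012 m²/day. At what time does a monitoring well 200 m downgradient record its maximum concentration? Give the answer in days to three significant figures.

For the 1D instantaneous-source solution, setting ∂C/∂t = 0 at fixed x gives v²t² + 2Dt − x² = 0, so t = (√(D² + v²x²) − D)/v².
√(D² + v²x²) = √(0.012² + 0.16² × 200²) = 32.00; v² = 0.0256.
t = (32.00 − 0.012)/0.0256 = 1250 days (vs. the pure-advection estimate x/v = 1250 d).

1250 days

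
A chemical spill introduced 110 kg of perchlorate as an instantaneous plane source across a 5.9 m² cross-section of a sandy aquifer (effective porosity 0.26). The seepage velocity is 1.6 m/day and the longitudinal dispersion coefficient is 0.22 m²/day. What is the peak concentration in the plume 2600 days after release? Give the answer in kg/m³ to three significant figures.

The peak of an instantaneous 1D plume sits at x = vt; there the Gaussian factor is 1 and C_max = M/(n_e·A·√(4πDt)), where n_e·A is the pore area the mass is dissolved in.
√(4πDt) = √(4π × 0.22 × 2600) = 84.78 m, so C_max = 110/(0.26 × 5.9 × 84.78) = 0.846 kg/m³.

0.846 kg/m³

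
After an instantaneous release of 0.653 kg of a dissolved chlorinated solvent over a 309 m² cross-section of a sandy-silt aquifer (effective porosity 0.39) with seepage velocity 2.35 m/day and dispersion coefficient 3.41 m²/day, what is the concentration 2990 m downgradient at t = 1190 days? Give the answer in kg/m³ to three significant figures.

2.39e-06 kg/m³

For an instantaneous plane source, C(x,t) = M/(n_e·A·√(4πDt)) · exp(−(x−vt)²/(4Dt)), with n_e·A the pore (flow) area.
Plume center vt = 2.35 × 1190 = 2796.5 m, so the well at 2990 m is 193.5 m downgradient of the peak.
√(4πDt) = 225.8 m, giving peak height M/(n_e·A·√(4πDt)) = 0.653/(0.39 × 309 × 225.8) = 2.400e-05 kg/m³.
(x−vt)²/(4Dt) = (193.5)²/(4 × 3.41 × 1190) = 2.307; exp(−2.307) = 0.09956.
C = 2.400e-05 × 0.09956 = 2.39e-06 kg/m³.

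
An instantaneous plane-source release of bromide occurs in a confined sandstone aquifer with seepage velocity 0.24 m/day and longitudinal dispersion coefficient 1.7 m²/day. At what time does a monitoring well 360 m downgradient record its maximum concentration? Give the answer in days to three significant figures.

For the 1D instantaneous-source solution, setting ∂C/∂t = 0 at fixed x gives v²t² + 2Dt − x² = 0, so t = (√(D² + v²x²) − D)/v².
√(D² + v²x²) = √(1.7² + 0.24² × 360²) = 86.42; v² = 0.0576.
t = (86.42 − 1.7)/0.0576 = 1470 days (vs. the pure-advection estimate x/v = 1500 d).

1470 days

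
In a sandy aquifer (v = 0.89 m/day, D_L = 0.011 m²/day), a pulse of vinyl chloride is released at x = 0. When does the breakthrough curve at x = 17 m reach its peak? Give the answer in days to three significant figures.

For the 1D instantaneous-source solution, setting ∂C/∂t = 0 at fixed x gives v²t² + 2Dt − x² = 0, so t = (√(D² + v²x²) − D)/v².
√(D² + v²x²) = √(0.011² + 0.89² × 17²) = 15.13; v² = 0.7921.
t = (15.13 − 0.011)/0.7921 = 19.1 days (vs. the pure-advection estimate x/v = 19.1 d).

19.1 days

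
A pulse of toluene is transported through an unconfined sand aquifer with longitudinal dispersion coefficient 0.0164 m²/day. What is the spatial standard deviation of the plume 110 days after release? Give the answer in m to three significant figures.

Dispersive spreading gives a Gaussian with σ² = 2Dt; advection only shifts the center.
σ = √(2 × 0.0164 × 110) = 1.90 m.

1.90 m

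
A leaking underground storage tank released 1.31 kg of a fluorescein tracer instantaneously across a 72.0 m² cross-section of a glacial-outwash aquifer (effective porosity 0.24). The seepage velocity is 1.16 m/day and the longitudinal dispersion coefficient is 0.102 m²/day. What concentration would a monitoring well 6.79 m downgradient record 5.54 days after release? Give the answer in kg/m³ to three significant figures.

For an instantaneous plane source, C(x,t) = M/(n_e·A·√(4πDt)) · exp(−(x−vt)²/(4Dt)), with n_e·A the pore (flow) area.
Plume center vt = 1.16 × 5.54 = 6.4264 m, so the well at 6.79 m is 0.3636 m downgradient of the peak.
√(4πDt) = 2.665 m, giving peak height M/(n_e·A·√(4πDt)) = 1.31/(0.24 × 72.0 × 2.665) = 0.02845 kg/m³.
(x−vt)²/(4Dt) = (0.3636)²/(4 × 0.102 × 5.54) = 0.05849; exp(−0.05849) = 0.9432.
C = 0.02845 × 0.9432 = 0.0268 kg/m³.

0.0268 kg/m³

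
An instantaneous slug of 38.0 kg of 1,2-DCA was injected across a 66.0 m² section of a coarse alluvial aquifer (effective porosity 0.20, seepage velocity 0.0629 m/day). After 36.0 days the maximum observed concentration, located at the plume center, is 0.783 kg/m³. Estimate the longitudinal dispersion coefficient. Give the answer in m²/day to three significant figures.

At the plume center C_max = M/(n_e·A·√(4πDt)), so D = M²/(4πt·(n_e·A·C_max)²).
n_e·A·C_max = 0.20 × 66.0 × 0.783 = 10.34 kg/m.
D = 38.0²/(4π × 36.0 × 10.34²) = 0.0299 m²/day.

0.0299 m²/day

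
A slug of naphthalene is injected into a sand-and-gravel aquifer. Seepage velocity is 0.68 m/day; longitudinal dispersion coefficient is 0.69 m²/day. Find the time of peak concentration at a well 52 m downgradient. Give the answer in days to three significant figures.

75.0 days

For the 1D instantaneous-source solution, setting ∂C/∂t = 0 at fixed x gives v²t² + 2Dt − x² = 0, so t = (√(D² + v²x²) − D)/v².
√(D² + v²x²) = √(0.69² + 0.68² × 52²) = 35.37; v² = 0.4624.
t = (35.37 − 0.69)/0.4624 = 75.0 days (vs. the pure-advection estimate x/v = 76.5 d).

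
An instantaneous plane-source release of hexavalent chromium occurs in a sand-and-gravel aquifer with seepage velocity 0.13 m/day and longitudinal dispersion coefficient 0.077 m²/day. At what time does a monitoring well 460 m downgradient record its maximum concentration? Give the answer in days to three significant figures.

For the 1D instantaneous-source solution, setting ∂C/∂t = 0 at fixed x gives v²t² + 2Dt − x² = 0, so t = (√(D² + v²x²) − D)/v².
√(D² + v²x²) = √(0.077² + 0.13² × 460²) = 59.80; v² = 0.0169.
t = (59.80 − 0.077)/0.0169 = 3530 days (vs. the pure-advection estimate x/v = 3540 d).

3530 days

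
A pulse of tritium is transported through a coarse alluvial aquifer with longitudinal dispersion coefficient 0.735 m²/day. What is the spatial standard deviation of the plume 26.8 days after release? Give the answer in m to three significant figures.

Dispersive spreading gives a Gaussian with σ² = 2Dt; advection only shifts the center.
σ = √(2 × 0.735 × 26.8) = 6.28 m.

6.28 m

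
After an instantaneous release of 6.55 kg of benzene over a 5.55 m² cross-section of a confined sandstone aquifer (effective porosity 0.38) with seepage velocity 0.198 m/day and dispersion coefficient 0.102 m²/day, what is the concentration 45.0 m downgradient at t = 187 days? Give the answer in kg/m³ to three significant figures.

0.0872 kg/m³

For an instantaneous plane source, C(x,t) = M/(n_e·A·√(4πDt)) · exp(−(x−vt)²/(4Dt)), with n_e·A the pore (flow) area.
Plume center vt = 0.198 × 187 = 37.026 m, so the well at 45.0 m is 7.974 m downgradient of the peak.
√(4πDt) = 15.48 m, giving peak height M/(n_e·A·√(4πDt)) = 6.55/(0.38 × 5.55 × 15.48) = 0.2006 kg/m³.
(x−vt)²/(4Dt) = (7.974)²/(4 × 0.102 × 187) = 0.8334; exp(−0.8334) = 0.4346.
C = 0.2006 × 0.4346 = 0.0872 kg/m³.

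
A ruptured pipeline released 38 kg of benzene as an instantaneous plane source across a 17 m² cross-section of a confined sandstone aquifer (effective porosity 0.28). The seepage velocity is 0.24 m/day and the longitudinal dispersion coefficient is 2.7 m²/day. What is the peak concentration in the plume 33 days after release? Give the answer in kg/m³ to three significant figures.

0.239 kg/m³

The peak of an instantaneous 1D plume sits at x = vt; there the Gaussian factor is 1 and C_max = M/(n_e·A·√(4πDt)), where n_e·A is the pore area the mass is dissolved in.
√(4πDt) = √(4π × 2.7 × 33) = 33.46 m, so C_max = 38/(0.28 × 17 × 33.46) = 0.239 kg/m³.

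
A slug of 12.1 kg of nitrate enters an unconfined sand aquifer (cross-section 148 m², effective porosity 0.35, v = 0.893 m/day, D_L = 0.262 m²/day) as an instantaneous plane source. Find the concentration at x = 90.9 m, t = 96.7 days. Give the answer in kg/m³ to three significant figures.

For an instantaneous plane source, C(x,t) = M/(n_e·A·√(4πDt)) · exp(−(x−vt)²/(4Dt)), with n_e·A the pore (flow) area.
Plume center vt = 0.893 × 96.7 = 86.3531 m, so the well at 90.9 m is 4.5469 m downgradient of the peak.
√(4πDt) = 17.84 m, giving peak height M/(n_e·A·√(4πDt)) = 12.1/(0.35 × 148 × 17.84) = 0.01309 kg/m³.
(x−vt)²/(4Dt) = (4.5469)²/(4 × 0.262 × 96.7) = 0.2040; exp(−0.2040) = 0.8155.
C = 0.01309 × 0.8155 = 0.0107 kg/m³.

0.0107 kg/m³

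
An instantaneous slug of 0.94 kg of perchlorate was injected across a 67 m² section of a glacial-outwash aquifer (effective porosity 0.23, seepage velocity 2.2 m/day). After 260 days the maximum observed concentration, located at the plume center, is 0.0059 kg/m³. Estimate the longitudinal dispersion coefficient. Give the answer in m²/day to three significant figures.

0.0327 m²/day

At the plume center C_max = M/(n_e·A·√(4πDt)), so D = M²/(4πt·(n_e·A·C_max)²).
n_e·A·C_max = 0.23 × 67 × 0.0059 = 0.09092 kg/m.
D = 0.94²/(4π × 260 × 0.09092²) = 0.0327 m²/day.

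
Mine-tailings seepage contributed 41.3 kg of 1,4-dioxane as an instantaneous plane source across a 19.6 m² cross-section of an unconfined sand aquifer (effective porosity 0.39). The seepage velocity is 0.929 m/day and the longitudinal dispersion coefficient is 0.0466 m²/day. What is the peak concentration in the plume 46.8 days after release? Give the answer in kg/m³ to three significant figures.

1.03 kg/m³

The peak of an instantaneous 1D plume sits at x = vt; there the Gaussian factor is 1 and C_max = M/(n_e·A·√(4πDt)), where n_e·A is the pore area the mass is dissolved in.
√(4πDt) = √(4π × 0.0466 × 46.8) = 5.235 m, so C_max = 41.3/(0.39 × 19.6 × 5.235) = 1.03 kg/m³.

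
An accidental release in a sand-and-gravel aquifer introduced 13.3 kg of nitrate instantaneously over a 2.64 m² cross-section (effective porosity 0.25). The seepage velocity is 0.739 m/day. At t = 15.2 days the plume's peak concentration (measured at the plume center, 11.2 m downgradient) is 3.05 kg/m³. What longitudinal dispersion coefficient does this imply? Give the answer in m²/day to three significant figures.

At the plume center C_max = M/(n_e·A·√(4πDt)), so D = M²/(4πt·(n_e·A·C_max)²).
n_e·A·C_max = 0.25 × 2.64 × 3.05 = 2.013 kg/m.
D = 13.3²/(4π × 15.2 × 2.013²) = 0.229 m²/day.

0.229 m²/day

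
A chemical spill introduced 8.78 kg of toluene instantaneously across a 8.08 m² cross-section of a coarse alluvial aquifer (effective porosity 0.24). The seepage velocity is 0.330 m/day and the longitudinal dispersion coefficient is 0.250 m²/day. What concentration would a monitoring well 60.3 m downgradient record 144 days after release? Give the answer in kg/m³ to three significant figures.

0.0685 kg/m³

For an instantaneous plane source, C(x,t) = M/(n_e·A·√(4πDt)) · exp(−(x−vt)²/(4Dt)), with n_e·A the pore (flow) area.
Plume center vt = 0.330 × 144 = 47.52 m, so the well at 60.3 m is 12.78 m downgradient of the peak.
√(4πDt) = 21.27 m, giving peak height M/(n_e·A·√(4πDt)) = 8.78/(0.24 × 8.08 × 21.27) = 0.2129 kg/m³.
(x−vt)²/(4Dt) = (12.78)²/(4 × 0.250 × 144) = 1.134; exp(−1.134) = 0.3217.
C = 0.2129 × 0.3217 = 0.0685 kg/m³.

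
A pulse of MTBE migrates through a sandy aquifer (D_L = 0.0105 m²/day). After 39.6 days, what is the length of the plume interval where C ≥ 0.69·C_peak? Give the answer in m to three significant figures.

The plume is Gaussian with σ = √(2Dt) = √(2 × 0.0105 × 39.6) = 0.9119 m.
C/C_peak = exp(−Δx²/(2σ²)) = 0.69 ⇒ Δx = σ·√(−2 ln 0.69) = 0.9119 × 0.8615 = 0.7856 m.
Width = 2Δx = 1.57 m.

1.57 m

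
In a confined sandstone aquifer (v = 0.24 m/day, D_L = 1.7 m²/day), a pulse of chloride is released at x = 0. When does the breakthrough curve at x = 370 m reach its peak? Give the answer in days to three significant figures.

1510 days

For the 1D instantaneous-source solution, setting ∂C/∂t = 0 at fixed x gives v²t² + 2Dt − x² = 0, so t = (√(D² + v²x²) − D)/v².
√(D² + v²x²) = √(1.7² + 0.24² × 370²) = 88.82; v² = 0.0576.
t = (88.82 − 1.7)/0.0576 = 1510 days (vs. the pure-advection estimate x/v = 1540 d).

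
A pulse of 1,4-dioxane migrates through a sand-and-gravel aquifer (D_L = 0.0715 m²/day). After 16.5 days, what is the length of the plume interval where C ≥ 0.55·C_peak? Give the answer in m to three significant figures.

The plume is Gaussian with σ = √(2Dt) = √(2 × 0.0715 × 16.5) = 1.536 m.
C/C_peak = exp(−Δx²/(2σ²)) = 0.55 ⇒ Δx = σ·√(−2 ln 0.55) = 1.536 × 1.093 = 1.679 m.
Width = 2Δx = 3.36 m.

3.36 m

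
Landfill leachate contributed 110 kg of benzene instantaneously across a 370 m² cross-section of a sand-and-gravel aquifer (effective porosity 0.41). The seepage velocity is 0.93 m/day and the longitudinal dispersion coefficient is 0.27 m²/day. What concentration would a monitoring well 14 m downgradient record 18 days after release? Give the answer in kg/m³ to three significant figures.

0.0631 kg/m³

For an instantaneous plane source, C(x,t) = M/(n_e·A·√(4πDt)) · exp(−(x−vt)²/(4Dt)), with n_e·A the pore (flow) area.
Plume center vt = 0.93 × 18 = 16.74 m, so the well at 14 m is 2.74 m upgradient of the peak.
√(4πDt) = 7.815 m, giving peak height M/(n_e·A·√(4πDt)) = 110/(0.41 × 370 × 7.815) = 0.09279 kg/m³.
(x−vt)²/(4Dt) = (-2.74)²/(4 × 0.27 × 18) = 0.3862; exp(−0.3862) = 0.6796.
C = 0.09279 × 0.6796 = 0.0631 kg/m³.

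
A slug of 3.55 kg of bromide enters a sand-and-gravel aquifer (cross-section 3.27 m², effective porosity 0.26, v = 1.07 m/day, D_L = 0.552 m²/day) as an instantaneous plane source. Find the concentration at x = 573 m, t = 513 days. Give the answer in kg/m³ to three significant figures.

For an instantaneous plane source, C(x,t) = M/(n_e·A·√(4πDt)) · exp(−(x−vt)²/(4Dt)), with n_e·A the pore (flow) area.
Plume center vt = 1.07 × 513 = 548.91 m, so the well at 573 m is 24.09 m downgradient of the peak.
√(4πDt) = 59.65 m, giving peak height M/(n_e·A·√(4πDt)) = 3.55/(0.26 × 3.27 × 59.65) = 0.07000 kg/m³.
(x−vt)²/(4Dt) = (24.09)²/(4 × 0.552 × 513) = 0.5123; exp(−0.5123) = 0.5991.
C = 0.07000 × 0.5991 = 0.0419 kg/m³.

0.0419 kg/m³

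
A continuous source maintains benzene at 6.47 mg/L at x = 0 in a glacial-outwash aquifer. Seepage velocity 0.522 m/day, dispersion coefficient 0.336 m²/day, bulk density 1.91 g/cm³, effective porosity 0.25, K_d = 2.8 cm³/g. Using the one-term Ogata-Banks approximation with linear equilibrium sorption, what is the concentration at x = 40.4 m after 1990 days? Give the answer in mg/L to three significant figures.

5.05 mg/L

Retardation factor R = 1 + ρ_b·K_d/n = 1 + 1.91 × 2.8/0.25 = 22.39.
Sorption retards both mechanisms: v_R = v/R = 0.02331 m/day, D_R = D/R = 0.01501 m²/day.
v_R·t = 0.02331 × 1990 = 46.3869 m; 2√(D_R t) = 10.93 m; argument = (40.4 − 46.3869)/10.93 = -0.5477.
C = C₀ × ½·erfc(-0.5477) = 6.47 × 0.7807 = 5.05 mg/L.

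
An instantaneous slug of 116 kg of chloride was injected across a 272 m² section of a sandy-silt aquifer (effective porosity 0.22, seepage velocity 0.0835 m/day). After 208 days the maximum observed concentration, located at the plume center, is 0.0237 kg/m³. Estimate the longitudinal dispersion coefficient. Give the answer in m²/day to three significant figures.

2.56 m²/day

At the plume center C_max = M/(n_e·A·√(4πDt)), so D = M²/(4πt·(n_e·A·C_max)²).
n_e·A·C_max = 0.22 × 272 × 0.0237 = 1.418 kg/m.
D = 116²/(4π × 208 × 1.418²) = 2.56 m²/day.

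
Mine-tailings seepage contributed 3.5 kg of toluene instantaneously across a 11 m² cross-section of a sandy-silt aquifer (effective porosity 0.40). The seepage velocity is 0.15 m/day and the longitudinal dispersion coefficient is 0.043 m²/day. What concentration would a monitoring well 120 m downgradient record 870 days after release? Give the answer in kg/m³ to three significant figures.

0.0176 kg/m³

For an instantaneous plane source, C(x,t) = M/(n_e·A·√(4πDt)) · exp(−(x−vt)²/(4Dt)), with n_e·A the pore (flow) area.
Plume center vt = 0.15 × 870 = 130.5 m, so the well at 120 m is 10.5 m upgradient of the peak.
√(4πDt) = 21.68 m, giving peak height M/(n_e·A·√(4πDt)) = 3.5/(0.40 × 11 × 21.68) = 0.03669 kg/m³.
(x−vt)²/(4Dt) = (-10.5)²/(4 × 0.043 × 870) = 0.7368; exp(−0.7368) = 0.4786.
C = 0.03669 × 0.4786 = 0.0176 kg/m³.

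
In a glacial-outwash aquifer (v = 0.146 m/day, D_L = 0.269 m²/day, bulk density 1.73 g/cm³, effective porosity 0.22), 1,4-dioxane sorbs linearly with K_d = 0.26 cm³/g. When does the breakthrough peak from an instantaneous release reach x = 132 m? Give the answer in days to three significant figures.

2710 days

Retardation factor R = 1 + ρ_b·K_d/n = 1 + 1.73 × 0.26/0.22 = 3.045.
Sorption retards both mechanisms: v_R = v/R = 0.04795 m/day, D_R = D/R = 0.08834 m²/day.
Peak time from v_R²t² + 2D_R t − x² = 0: t = (√(D_R² + v_R²x²) − D_R)/v_R².
√(D_R² + v_R²x²) = √(0.08834² + 0.04795² × 132²) = 6.330; v_R² = 0.002299.
t = (6.330 − 0.08834)/0.002299 = 2710 days.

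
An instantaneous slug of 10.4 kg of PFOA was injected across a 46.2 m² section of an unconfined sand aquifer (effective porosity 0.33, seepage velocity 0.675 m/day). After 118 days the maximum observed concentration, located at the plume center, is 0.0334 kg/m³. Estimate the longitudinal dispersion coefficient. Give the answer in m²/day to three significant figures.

0.281 m²/day

At the plume center C_max = M/(n_e·A·√(4πDt)), so D = M²/(4πt·(n_e·A·C_max)²).
n_e·A·C_max = 0.33 × 46.2 × 0.0334 = 0.5092 kg/m.
D = 10.4²/(4π × 118 × 0.5092²) = 0.281 m²/day.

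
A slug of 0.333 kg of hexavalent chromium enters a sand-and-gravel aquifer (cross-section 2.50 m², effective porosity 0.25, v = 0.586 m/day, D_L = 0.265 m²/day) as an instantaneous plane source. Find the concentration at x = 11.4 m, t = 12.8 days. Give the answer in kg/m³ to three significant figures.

For an instantaneous plane source, C(x,t) = M/(n_e·A·√(4πDt)) · exp(−(x−vt)²/(4Dt)), with n_e·A the pore (flow) area.
Plume center vt = 0.586 × 12.8 = 7.5008 m, so the well at 11.4 m is 3.8992 m downgradient of the peak.
√(4πDt) = 6.529 m, giving peak height M/(n_e·A·√(4πDt)) = 0.333/(0.25 × 2.50 × 6.529) = 0.08161 kg/m³.
(x−vt)²/(4Dt) = (3.8992)²/(4 × 0.265 × 12.8) = 1.121; exp(−1.121) = 0.3260.
C = 0.08161 × 0.3260 = 0.0266 kg/m³.

0.0266 kg/m³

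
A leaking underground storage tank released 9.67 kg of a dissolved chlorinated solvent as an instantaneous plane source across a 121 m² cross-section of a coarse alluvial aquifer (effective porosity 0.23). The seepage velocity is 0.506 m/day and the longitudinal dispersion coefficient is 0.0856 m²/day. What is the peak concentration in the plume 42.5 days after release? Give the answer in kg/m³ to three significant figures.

0.0514 kg/m³

The peak of an instantaneous 1D plume sits at x = vt; there the Gaussian factor is 1 and C_max = M/(n_e·A·√(4πDt)), where n_e·A is the pore area the mass is dissolved in.
√(4πDt) = √(4π × 0.0856 × 42.5) = 6.761 m, so C_max = 9.67/(0.23 × 121 × 6.761) = 0.0514 kg/m³.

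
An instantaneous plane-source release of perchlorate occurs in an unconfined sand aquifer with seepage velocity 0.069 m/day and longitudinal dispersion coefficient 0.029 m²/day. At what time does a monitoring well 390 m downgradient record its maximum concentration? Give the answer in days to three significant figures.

For the 1D instantaneous-source solution, setting ∂C/∂t = 0 at fixed x gives v²t² + 2Dt − x² = 0, so t = (√(D² + v²x²) − D)/v².
√(D² + v²x²) = √(0.029² + 0.069² × 390²) = 26.91; v² = 0.004761.
t = (26.91 − 0.029)/0.004761 = 5650 days (vs. the pure-advection estimate x/v = 5650 d).

5650 days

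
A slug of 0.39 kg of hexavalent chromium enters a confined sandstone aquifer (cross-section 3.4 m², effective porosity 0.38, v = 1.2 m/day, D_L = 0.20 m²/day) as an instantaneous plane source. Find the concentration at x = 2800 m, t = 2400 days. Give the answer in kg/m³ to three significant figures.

For an instantaneous plane source, C(x,t) = M/(n_e·A·√(4πDt)) · exp(−(x−vt)²/(4Dt)), with n_e·A the pore (flow) area.
Plume center vt = 1.2 × 2400 = 2880 m, so the well at 2800 m is 80 m upgradient of the peak.
√(4πDt) = 77.67 m, giving peak height M/(n_e·A·√(4πDt)) = 0.39/(0.38 × 3.4 × 77.67) = 0.003886 kg/m³.
(x−vt)²/(4Dt) = (-80)²/(4 × 0.20 × 2400) = 3.333; exp(−3.333) = 0.03569.
C = 0.003886 × 0.03569 = 0.000139 kg/m³.

0.000139 kg/m³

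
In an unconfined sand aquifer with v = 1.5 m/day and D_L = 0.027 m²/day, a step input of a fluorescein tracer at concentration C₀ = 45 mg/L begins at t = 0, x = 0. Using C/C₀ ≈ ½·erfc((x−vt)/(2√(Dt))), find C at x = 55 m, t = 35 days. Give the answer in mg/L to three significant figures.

1.55 mg/L

For a continuous step input, C/C₀ ≈ ½·erfc((x−vt)/(2√(Dt))).
vt = 1.5 × 35 = 52.5 m and 2√(Dt) = 2√(0.027 × 35) = 1.944 m.
Argument (x−vt)/(2√(Dt)) = (55 − 52.5)/1.944 = 1.286; ½·erfc(1.286) = 0.03448.
C = 45 × 0.03448 = 1.55 mg/L.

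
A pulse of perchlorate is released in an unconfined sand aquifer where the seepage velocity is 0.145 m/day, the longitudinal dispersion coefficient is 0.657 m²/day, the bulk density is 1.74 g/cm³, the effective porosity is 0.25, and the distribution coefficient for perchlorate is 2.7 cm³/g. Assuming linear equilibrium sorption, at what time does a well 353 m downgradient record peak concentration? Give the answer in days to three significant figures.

Retardation factor R = 1 + ρ_b·K_d/n = 1 + 1.74 × 2.7/0.25 = 19.79.
Sorption retards both mechanisms: v_R = v/R = 0.007327 m/day, D_R = D/R = 0.03320 m²/day.
Peak time from v_R²t² + 2D_R t − x² = 0: t = (√(D_R² + v_R²x²) − D_R)/v_R².
√(D_R² + v_R²x²) = √(0.03320² + 0.007327² × 353²) = 2.587; v_R² = 5.368e-05.
t = (2.587 − 0.03320)/5.368e-05 = 47600 days.

47600 days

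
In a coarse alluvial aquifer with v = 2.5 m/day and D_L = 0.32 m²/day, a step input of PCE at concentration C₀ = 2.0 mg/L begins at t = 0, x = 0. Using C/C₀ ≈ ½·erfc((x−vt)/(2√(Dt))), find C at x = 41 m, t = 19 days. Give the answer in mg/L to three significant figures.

1.94 mg/L

For a continuous step input, C/C₀ ≈ ½·erfc((x−vt)/(2√(Dt))).
vt = 2.5 × 19 = 47.5 m and 2√(Dt) = 2√(0.32 × 19) = 4.932 m.
Argument (x−vt)/(2√(Dt)) = (41 − 47.5)/4.932 = -1.318; ½·erfc(-1.318) = 0.9688.
C = 2.0 × 0.9688 = 1.94 mg/L.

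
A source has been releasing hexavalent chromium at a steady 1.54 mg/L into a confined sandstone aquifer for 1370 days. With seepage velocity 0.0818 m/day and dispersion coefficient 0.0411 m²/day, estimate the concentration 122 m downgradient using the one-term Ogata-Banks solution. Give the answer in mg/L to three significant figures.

0.269 mg/L

For a continuous step input, C/C₀ ≈ ½·erfc((x−vt)/(2√(Dt))).
vt = 0.0818 × 1370 = 112.066 m and 2√(Dt) = 2√(0.0411 × 1370) = 15.01 m.
Argument (x−vt)/(2√(Dt)) = (122 − 112.066)/15.01 = 0.6618; ½·erfc(0.6618) = 0.1747.
C = 1.54 × 0.1747 = 0.269 mg/L.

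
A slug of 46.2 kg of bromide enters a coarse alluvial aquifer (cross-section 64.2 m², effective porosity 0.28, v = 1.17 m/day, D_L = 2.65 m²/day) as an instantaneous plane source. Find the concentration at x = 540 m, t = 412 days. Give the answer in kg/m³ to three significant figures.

For an instantaneous plane source, C(x,t) = M/(n_e·A·√(4πDt)) · exp(−(x−vt)²/(4Dt)), with n_e·A the pore (flow) area.
Plume center vt = 1.17 × 412 = 482.04 m, so the well at 540 m is 57.96 m downgradient of the peak.
√(4πDt) = 117.1 m, giving peak height M/(n_e·A·√(4πDt)) = 46.2/(0.28 × 64.2 × 117.1) = 0.02195 kg/m³.
(x−vt)²/(4Dt) = (57.96)²/(4 × 2.65 × 412) = 0.7692; exp(−0.7692) = 0.4634.
C = 0.02195 × 0.4634 = 0.0102 kg/m³.

0.0102 kg/m³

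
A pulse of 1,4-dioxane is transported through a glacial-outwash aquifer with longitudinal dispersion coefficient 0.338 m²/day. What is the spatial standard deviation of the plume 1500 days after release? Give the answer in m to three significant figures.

31.8 m

Dispersive spreading gives a Gaussian with σ² = 2Dt; advection only shifts the center.
σ = √(2 × 0.338 × 1500) = 31.8 m.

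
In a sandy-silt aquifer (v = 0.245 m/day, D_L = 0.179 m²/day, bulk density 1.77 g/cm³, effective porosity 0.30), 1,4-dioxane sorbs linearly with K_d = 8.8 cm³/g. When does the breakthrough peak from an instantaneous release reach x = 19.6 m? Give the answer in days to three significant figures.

Retardation factor R = 1 + ρ_b·K_d/n = 1 + 1.77 × 8.8/0.30 = 52.92.
Sorption retards both mechanisms: v_R = v/R = 0.004630 m/day, D_R = D/R = 0.003382 m²/day.
Peak time from v_R²t² + 2D_R t − x² = 0: t = (√(D_R² + v_R²x²) − D_R)/v_R².
√(D_R² + v_R²x²) = √(0.003382² + 0.004630² × 19.6²) = 0.09081; v_R² = 2.144e-05.
t = (0.09081 − 0.003382)/2.144e-05 = 4080 days.

4080 days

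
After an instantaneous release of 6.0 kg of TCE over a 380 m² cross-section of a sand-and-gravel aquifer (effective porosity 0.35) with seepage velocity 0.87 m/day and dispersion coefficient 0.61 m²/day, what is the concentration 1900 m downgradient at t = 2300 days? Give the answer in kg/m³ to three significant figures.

For an instantaneous plane source, C(x,t) = M/(n_e·A·√(4πDt)) · exp(−(x−vt)²/(4Dt)), with n_e·A the pore (flow) area.
Plume center vt = 0.87 × 2300 = 2001 m, so the well at 1900 m is 101 m upgradient of the peak.
√(4πDt) = 132.8 m, giving peak height M/(n_e·A·√(4πDt)) = 6.0/(0.35 × 380 × 132.8) = 0.0003397 kg/m³.
(x−vt)²/(4Dt) = (-101)²/(4 × 0.61 × 2300) = 1.818; exp(−1.818) = 0.1624.
C = 0.0003397 × 0.1624 = 5.52e-05 kg/m³.

5.52e-05 kg/m³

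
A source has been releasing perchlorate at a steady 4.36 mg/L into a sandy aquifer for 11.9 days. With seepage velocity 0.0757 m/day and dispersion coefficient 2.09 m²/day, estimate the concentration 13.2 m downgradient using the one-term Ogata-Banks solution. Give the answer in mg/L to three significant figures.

For a continuous step input, C/C₀ ≈ ½·erfc((x−vt)/(2√(Dt))).
vt = 0.0757 × 11.9 = 0.90083 m and 2√(Dt) = 2√(2.09 × 11.9) = 9.974 m.
Argument (x−vt)/(2√(Dt)) = (13.2 − 0.90083)/9.974 = 1.233; ½·erfc(1.233) = 0.04060.
C = 4.36 × 0.04060 = 0.177 mg/L.

0.177 mg/L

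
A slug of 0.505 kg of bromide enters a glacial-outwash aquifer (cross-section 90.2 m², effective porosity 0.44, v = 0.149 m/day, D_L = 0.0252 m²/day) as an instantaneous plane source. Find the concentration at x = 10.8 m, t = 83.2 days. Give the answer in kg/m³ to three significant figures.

For an instantaneous plane source, C(x,t) = M/(n_e·A·√(4πDt)) · exp(−(x−vt)²/(4Dt)), with n_e·A the pore (flow) area.
Plume center vt = 0.149 × 83.2 = 12.3968 m, so the well at 10.8 m is 1.5968 m upgradient of the peak.
√(4πDt) = 5.133 m, giving peak height M/(n_e·A·√(4πDt)) = 0.505/(0.44 × 90.2 × 5.133) = 0.002479 kg/m³.
(x−vt)²/(4Dt) = (-1.5968)²/(4 × 0.0252 × 83.2) = 0.3040; exp(−0.3040) = 0.7379.
C = 0.002479 × 0.7379 = 0.00183 kg/m³.

0.00183 kg/m³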